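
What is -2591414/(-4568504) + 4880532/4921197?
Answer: 5841598127781/3747084696548 ≈ 1.5590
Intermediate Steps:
-2591414/(-4568504) + 4880532/4921197 = -2591414*(-1/4568504) + 4880532*(1/4921197) = 1295707/2284252 + 1626844/1640399 = 5841598127781/3747084696548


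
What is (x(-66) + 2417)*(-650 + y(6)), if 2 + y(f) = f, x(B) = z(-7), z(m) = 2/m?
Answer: -10928382/7 ≈ -1.5612e+6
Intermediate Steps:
x(B) = -2/7 (x(B) = 2/(-7) = 2*(-1/7) = -2/7)
y(f) = -2 + f
(x(-66) + 2417)*(-650 + y(6)) = (-2/7 + 2417)*(-650 + (-2 + 6)) = 16917*(-650 + 4)/7 = (16917/7)*(-646) = -10928382/7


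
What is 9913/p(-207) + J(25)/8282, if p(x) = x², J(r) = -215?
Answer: 3168997/15429366 ≈ 0.20539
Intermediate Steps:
9913/p(-207) + J(25)/8282 = 9913/((-207)²) - 215/8282 = 9913/42849 - 215*1/8282 = 9913*(1/42849) - 215/8282 = 431/1863 - 215/8282 = 3168997/15429366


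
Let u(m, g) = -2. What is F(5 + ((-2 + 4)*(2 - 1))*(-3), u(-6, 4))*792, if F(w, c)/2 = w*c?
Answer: 3168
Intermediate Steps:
F(w, c) = 2*c*w (F(w, c) = 2*(w*c) = 2*(c*w) = 2*c*w)
F(5 + ((-2 + 4)*(2 - 1))*(-3), u(-6, 4))*792 = (2*(-2)*(5 + ((-2 + 4)*(2 - 1))*(-3)))*792 = (2*(-2)*(5 + (2*1)*(-3)))*792 = (2*(-2)*(5 + 2*(-3)))*792 = (2*(-2)*(5 - 6))*792 = (2*(-2)*(-1))*792 = 4*792 = 3168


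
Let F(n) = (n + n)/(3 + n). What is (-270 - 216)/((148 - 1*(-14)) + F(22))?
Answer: -6075/2047 ≈ -2.9678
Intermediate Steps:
F(n) = 2*n/(3 + n) (F(n) = (2*n)/(3 + n) = 2*n/(3 + n))
(-270 - 216)/((148 - 1*(-14)) + F(22)) = (-270 - 216)/((148 - 1*(-14)) + 2*22/(3 + 22)) = -486/((148 + 14) + 2*22/25) = -486/(162 + 2*22*(1/25)) = -486/(162 + 44/25) = -486/4094/25 = -486*25/4094 = -6075/2047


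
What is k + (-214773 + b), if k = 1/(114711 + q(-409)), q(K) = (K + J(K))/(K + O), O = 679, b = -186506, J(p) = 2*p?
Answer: -4142636260009/10323581 ≈ -4.0128e+5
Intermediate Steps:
q(K) = 3*K/(679 + K) (q(K) = (K + 2*K)/(K + 679) = (3*K)/(679 + K) = 3*K/(679 + K))
k = 90/10323581 (k = 1/(114711 + 3*(-409)/(679 - 409)) = 1/(114711 + 3*(-409)/270) = 1/(114711 + 3*(-409)*(1/270)) = 1/(114711 - 409/90) = 1/(10323581/90) = 90/10323581 ≈ 8.7179e-6)
k + (-214773 + b) = 90/10323581 + (-214773 - 186506) = 90/10323581 - 401279 = -4142636260009/10323581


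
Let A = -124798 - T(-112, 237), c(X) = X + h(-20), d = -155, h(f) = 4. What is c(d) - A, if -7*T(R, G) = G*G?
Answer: 816360/7 ≈ 1.1662e+5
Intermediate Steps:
T(R, G) = -G**2/7 (T(R, G) = -G*G/7 = -G**2/7)
c(X) = 4 + X (c(X) = X + 4 = 4 + X)
A = -817417/7 (A = -124798 - (-1)*237**2/7 = -124798 - (-1)*56169/7 = -124798 - 1*(-56169/7) = -124798 + 56169/7 = -817417/7 ≈ -1.1677e+5)
c(d) - A = (4 - 155) - 1*(-817417/7) = -151 + 817417/7 = 816360/7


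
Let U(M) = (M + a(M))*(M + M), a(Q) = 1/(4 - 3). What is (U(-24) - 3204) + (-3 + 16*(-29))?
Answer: -2567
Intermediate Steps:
a(Q) = 1 (a(Q) = 1/1 = 1)
U(M) = 2*M*(1 + M) (U(M) = (M + 1)*(M + M) = (1 + M)*(2*M) = 2*M*(1 + M))
(U(-24) - 3204) + (-3 + 16*(-29)) = (2*(-24)*(1 - 24) - 3204) + (-3 + 16*(-29)) = (2*(-24)*(-23) - 3204) + (-3 - 464) = (1104 - 3204) - 467 = -2100 - 467 = -2567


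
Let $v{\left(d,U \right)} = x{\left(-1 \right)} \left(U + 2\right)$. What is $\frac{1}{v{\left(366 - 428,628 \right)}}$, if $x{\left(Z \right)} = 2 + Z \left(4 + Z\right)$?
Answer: $- \frac{1}{630} \approx -0.0015873$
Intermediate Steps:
$v{\left(d,U \right)} = -2 - U$ ($v{\left(d,U \right)} = \left(2 + \left(-1\right)^{2} + 4 \left(-1\right)\right) \left(U + 2\right) = \left(2 + 1 - 4\right) \left(2 + U\right) = - (2 + U) = -2 - U$)
$\frac{1}{v{\left(366 - 428,628 \right)}} = \frac{1}{-2 - 628} = \frac{1}{-630} = - \frac{1}{630}$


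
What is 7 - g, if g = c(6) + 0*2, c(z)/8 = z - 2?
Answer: -25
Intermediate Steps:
c(z) = -16 + 8*z (c(z) = 8*(z - 2) = 8*(-2 + z) = -16 + 8*z)
g = 32 (g = (-16 + 8*6) + 0*2 = (-16 + 48) + 0 = 32 + 0 = 32)
7 - g = 7 - 1*32 = 7 - 32 = -25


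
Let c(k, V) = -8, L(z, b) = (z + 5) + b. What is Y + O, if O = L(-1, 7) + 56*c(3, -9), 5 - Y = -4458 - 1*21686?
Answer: 25712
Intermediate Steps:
L(z, b) = 5 + b + z (L(z, b) = (5 + z) + b = 5 + b + z)
Y = 26149 (Y = 5 - (-4458 - 1*21686) = 5 - (-4458 - 21686) = 5 - 1*(-26144) = 5 + 26144 = 26149)
O = -437 (O = (5 + 7 - 1) + 56*(-8) = 11 - 448 = -437)
Y + O = 26149 - 437 = 25712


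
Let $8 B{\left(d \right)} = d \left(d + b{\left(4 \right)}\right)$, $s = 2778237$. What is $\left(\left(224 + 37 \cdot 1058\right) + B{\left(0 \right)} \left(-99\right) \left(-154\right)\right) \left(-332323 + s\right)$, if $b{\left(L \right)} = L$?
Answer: $96295634180$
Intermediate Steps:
$B{\left(d \right)} = \frac{d \left(4 + d\right)}{8}$ ($B{\left(d \right)} = \frac{d \left(d + 4\right)}{8} = \frac{d \left(4 + d\right)}{8}$)
$\left(\left(224 + 37 \cdot 1058\right) + B{\left(0 \right)} \left(-99\right) \left(-154\right)\right) \left(-332323 + s\right) = \left(\left(224 + 37 \cdot 1058\right) + \frac{1}{8} \cdot 0 \left(4 + 0\right) \left(-99\right) \left(-154\right)\right) \left(-332323 + 2778237\right) = \left(\left(224 + 39146\right) + \frac{1}{8} \cdot 0 \cdot 4 \left(-99\right) \left(-154\right)\right) 2445914 = \left(39370 + 0 \left(-99\right) \left(-154\right)\right) 2445914 = \left(39370 + 0 \left(-154\right)\right) 2445914 = \left(39370 + 0\right) 2445914 = 39370 \cdot 2445914 = 96295634180$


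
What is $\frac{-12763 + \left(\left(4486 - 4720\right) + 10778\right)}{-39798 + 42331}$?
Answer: $- \frac{2219}{2533} \approx -0.87604$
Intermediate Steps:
$\frac{-12763 + \left(\left(4486 - 4720\right) + 10778\right)}{-39798 + 42331} = \frac{-12763 + \left(-234 + 10778\right)}{2533} = \left(-12763 + 10544\right) \frac{1}{2533} = \left(-2219\right) \frac{1}{2533} = - \frac{2219}{2533}$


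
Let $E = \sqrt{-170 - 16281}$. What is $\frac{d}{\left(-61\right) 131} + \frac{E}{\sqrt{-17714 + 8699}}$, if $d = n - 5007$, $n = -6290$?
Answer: $\frac{11297}{7991} + \frac{\sqrt{148305765}}{9015} \approx 2.7646$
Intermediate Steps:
$E = i \sqrt{16451}$ ($E = \sqrt{-16451} = i \sqrt{16451} \approx 128.26 i$)
$d = -11297$ ($d = -6290 - 5007 = -11297$)
$\frac{d}{\left(-61\right) 131} + \frac{E}{\sqrt{-17714 + 8699}} = - \frac{11297}{\left(-61\right) 131} + \frac{i \sqrt{16451}}{\sqrt{-17714 + 8699}} = - \frac{11297}{-7991} + \frac{i \sqrt{16451}}{\sqrt{-9015}} = \left(-11297\right) \left(- \frac{1}{7991}\right) + \frac{i \sqrt{16451}}{i \sqrt{9015}} = \frac{11297}{7991} + i \sqrt{16451} \left(- \frac{i \sqrt{9015}}{9015}\right) = \frac{11297}{7991} + \frac{\sqrt{148305765}}{9015}$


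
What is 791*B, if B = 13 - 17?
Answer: -3164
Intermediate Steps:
B = -4
791*B = 791*(-4) = -3164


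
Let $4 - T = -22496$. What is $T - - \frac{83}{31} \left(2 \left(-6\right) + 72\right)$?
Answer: $\frac{702480}{31} \approx 22661.0$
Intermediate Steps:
$T = 22500$ ($T = 4 - -22496 = 4 + 22496 = 22500$)
$T - - \frac{83}{31} \left(2 \left(-6\right) + 72\right) = 22500 - - \frac{83}{31} \left(2 \left(-6\right) + 72\right) = 22500 - \left(-83\right) \frac{1}{31} \left(-12 + 72\right) = 22500 - \left(- \frac{83}{31}\right) 60 = 22500 - - \frac{4980}{31} = 22500 + \frac{4980}{31} = \frac{702480}{31}$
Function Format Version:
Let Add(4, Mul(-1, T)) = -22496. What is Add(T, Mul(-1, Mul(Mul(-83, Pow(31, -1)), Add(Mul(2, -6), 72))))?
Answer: Rational(702480, 31) ≈ 22661.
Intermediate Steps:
T = 22500 (T = Add(4, Mul(-1, -22496)) = Add(4, 22496) = 22500)
Add(T, Mul(-1, Mul(Mul(-83, Pow(31, -1)), Add(Mul(2, -6), 72)))) = Add(22500, Mul(-1, Mul(Mul(-83, Pow(31, -1)), Add(Mul(2, -6), 72)))) = Add(22500, Mul(-1, Mul(Mul(-83, Rational(1, 31)), Add(-12, 72)))) = Add(22500, Mul(-1, Mul(Rational(-83, 31), 60))) = Add(22500, Mul(-1, Rational(-4980, 31))) = Add(22500, Rational(4980, 31)) = Rational(702480, 31)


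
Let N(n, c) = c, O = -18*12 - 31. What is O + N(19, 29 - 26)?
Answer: -244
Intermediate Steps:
O = -247 (O = -216 - 31 = -247)
O + N(19, 29 - 26) = -247 + (29 - 26) = -247 + 3 = -244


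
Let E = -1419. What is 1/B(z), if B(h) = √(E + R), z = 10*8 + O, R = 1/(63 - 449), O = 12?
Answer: -I*√211425710/547735 ≈ -0.026547*I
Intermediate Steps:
R = -1/386 (R = 1/(-386) = -1/386 ≈ -0.0025907)
z = 92 (z = 10*8 + 12 = 80 + 12 = 92)
B(h) = I*√211425710/386 (B(h) = √(-1419 - 1/386) = √(-547735/386) = I*√211425710/386)
1/B(z) = 1/(I*√211425710/386) = -I*√211425710/547735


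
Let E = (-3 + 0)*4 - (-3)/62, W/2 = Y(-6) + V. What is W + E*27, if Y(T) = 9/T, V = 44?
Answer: -14737/62 ≈ -237.69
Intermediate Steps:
W = 85 (W = 2*(9/(-6) + 44) = 2*(9*(-⅙) + 44) = 2*(-3/2 + 44) = 2*(85/2) = 85)
E = -741/62 (E = -3*4 - (-3)/62 = -12 - 1*(-3/62) = -12 + 3/62 = -741/62 ≈ -11.952)
W + E*27 = 85 - 741/62*27 = 85 - 20007/62 = -14737/62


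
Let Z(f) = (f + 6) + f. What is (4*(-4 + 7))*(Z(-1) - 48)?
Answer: -528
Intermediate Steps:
Z(f) = 6 + 2*f (Z(f) = (6 + f) + f = 6 + 2*f)
(4*(-4 + 7))*(Z(-1) - 48) = (4*(-4 + 7))*((6 + 2*(-1)) - 48) = (4*3)*((6 - 2) - 48) = 12*(4 - 48) = 12*(-44) = -528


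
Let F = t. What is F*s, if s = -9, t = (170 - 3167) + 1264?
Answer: 15597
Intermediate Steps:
t = -1733 (t = -2997 + 1264 = -1733)
F = -1733
F*s = -1733*(-9) = 15597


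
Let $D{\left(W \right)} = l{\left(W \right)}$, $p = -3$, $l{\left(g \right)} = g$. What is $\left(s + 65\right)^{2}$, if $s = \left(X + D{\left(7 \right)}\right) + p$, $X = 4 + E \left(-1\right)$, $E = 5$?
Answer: $4624$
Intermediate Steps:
$X = -1$ ($X = 4 + 5 \left(-1\right) = 4 - 5 = -1$)
$D{\left(W \right)} = W$
$s = 3$ ($s = \left(-1 + 7\right) - 3 = 6 - 3 = 3$)
$\left(s + 65\right)^{2} = \left(3 + 65\right)^{2} = 68^{2} = 4624$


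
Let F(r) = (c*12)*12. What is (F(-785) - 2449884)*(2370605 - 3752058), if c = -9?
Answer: 3386189964540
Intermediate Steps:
F(r) = -1296 (F(r) = -9*12*12 = -108*12 = -1296)
(F(-785) - 2449884)*(2370605 - 3752058) = (-1296 - 2449884)*(2370605 - 3752058) = -2451180*(-1381453) = 3386189964540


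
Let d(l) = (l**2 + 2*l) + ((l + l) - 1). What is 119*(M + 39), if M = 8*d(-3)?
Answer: 833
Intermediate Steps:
d(l) = -1 + l**2 + 4*l (d(l) = (l**2 + 2*l) + (2*l - 1) = (l**2 + 2*l) + (-1 + 2*l) = -1 + l**2 + 4*l)
M = -32 (M = 8*(-1 + (-3)**2 + 4*(-3)) = 8*(-1 + 9 - 12) = 8*(-4) = -32)
119*(M + 39) = 119*(-32 + 39) = 119*7 = 833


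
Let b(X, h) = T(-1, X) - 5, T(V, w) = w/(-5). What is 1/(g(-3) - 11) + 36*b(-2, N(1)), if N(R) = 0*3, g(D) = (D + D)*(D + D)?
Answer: -4139/25 ≈ -165.56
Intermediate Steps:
T(V, w) = -w/5 (T(V, w) = w*(-⅕) = -w/5)
g(D) = 4*D² (g(D) = (2*D)*(2*D) = 4*D²)
N(R) = 0
b(X, h) = -5 - X/5 (b(X, h) = -X/5 - 5 = -5 - X/5)
1/(g(-3) - 11) + 36*b(-2, N(1)) = 1/(4*(-3)² - 11) + 36*(-5 - ⅕*(-2)) = 1/(4*9 - 11) + 36*(-5 + ⅖) = 1/(36 - 11) + 36*(-23/5) = 1/25 - 828/5 = -4139/25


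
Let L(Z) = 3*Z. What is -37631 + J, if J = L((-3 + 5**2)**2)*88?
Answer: 90145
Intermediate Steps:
J = 127776 (J = (3*(-3 + 5**2)**2)*88 = (3*(-3 + 25)**2)*88 = (3*22**2)*88 = (3*484)*88 = 1452*88 = 127776)
-37631 + J = -37631 + 127776 = 90145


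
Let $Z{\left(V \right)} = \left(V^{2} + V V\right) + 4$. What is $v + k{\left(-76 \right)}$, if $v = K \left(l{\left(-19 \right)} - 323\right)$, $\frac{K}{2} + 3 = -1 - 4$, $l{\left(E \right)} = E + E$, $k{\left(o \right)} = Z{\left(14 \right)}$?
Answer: $6172$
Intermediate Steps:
$Z{\left(V \right)} = 4 + 2 V^{2}$ ($Z{\left(V \right)} = \left(V^{2} + V^{2}\right) + 4 = 2 V^{2} + 4 = 4 + 2 V^{2}$)
$k{\left(o \right)} = 396$ ($k{\left(o \right)} = 4 + 2 \cdot 14^{2} = 4 + 2 \cdot 196 = 4 + 392 = 396$)
$l{\left(E \right)} = 2 E$
$K = -16$ ($K = -6 + 2 \left(-1 - 4\right) = -6 + 2 \left(-5\right) = -6 - 10 = -16$)
$v = 5776$ ($v = - 16 \left(2 \left(-19\right) - 323\right) = - 16 \left(-38 - 323\right) = \left(-16\right) \left(-361\right) = 5776$)
$v + k{\left(-76 \right)} = 5776 + 396 = 6172$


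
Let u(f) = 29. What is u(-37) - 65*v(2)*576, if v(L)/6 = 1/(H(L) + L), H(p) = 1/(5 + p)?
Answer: -104803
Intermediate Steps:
v(L) = 6/(L + 1/(5 + L)) (v(L) = 6/(1/(5 + L) + L) = 6/(L + 1/(5 + L)))
u(-37) - 65*v(2)*576 = 29 - 390*(5 + 2)/(1 + 2*(5 + 2))*576 = 29 - 390*7/(1 + 2*7)*576 = 29 - 390*7/(1 + 14)*576 = 29 - 390*7/15*576 = 29 - 65*14/5*576 = 29 - 182*576 = 29 - 104832 = -104803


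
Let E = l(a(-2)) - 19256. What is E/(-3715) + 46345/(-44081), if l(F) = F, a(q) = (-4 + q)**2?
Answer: 135013029/32752183 ≈ 4.1223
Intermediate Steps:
E = -19220 (E = (-4 - 2)**2 - 19256 = (-6)**2 - 19256 = 36 - 19256 = -19220)
E/(-3715) + 46345/(-44081) = -19220/(-3715) + 46345/(-44081) = -19220*(-1/3715) + 46345*(-1/44081) = 3844/743 - 46345/44081 = 135013029/32752183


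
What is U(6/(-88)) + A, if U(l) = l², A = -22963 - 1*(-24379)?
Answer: 2741385/1936 ≈ 1416.0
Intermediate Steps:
A = 1416 (A = -22963 + 24379 = 1416)
U(6/(-88)) + A = (6/(-88))² + 1416 = (6*(-1/88))² + 1416 = (-3/44)² + 1416 = 9/1936 + 1416 = 2741385/1936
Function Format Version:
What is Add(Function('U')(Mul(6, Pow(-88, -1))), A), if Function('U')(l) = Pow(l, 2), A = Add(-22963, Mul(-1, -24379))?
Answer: Rational(2741385, 1936) ≈ 1416.0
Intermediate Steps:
A = 1416 (A = Add(-22963, 24379) = 1416)
Add(Function('U')(Mul(6, Pow(-88, -1))), A) = Add(Pow(Mul(6, Pow(-88, -1)), 2), 1416) = Add(Pow(Mul(6, Rational(-1, 88)), 2), 1416) = Add(Pow(Rational(-3, 44), 2), 1416) = Add(Rational(9, 1936), 1416) = Rational(2741385, 1936)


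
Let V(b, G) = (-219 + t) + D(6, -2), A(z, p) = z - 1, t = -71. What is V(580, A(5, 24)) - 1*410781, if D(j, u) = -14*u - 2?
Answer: -411045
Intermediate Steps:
A(z, p) = -1 + z
D(j, u) = -2 - 14*u
V(b, G) = -264 (V(b, G) = (-219 - 71) + (-2 - 14*(-2)) = -290 + (-2 + 28) = -290 + 26 = -264)
V(580, A(5, 24)) - 1*410781 = -264 - 1*410781 = -264 - 410781 = -411045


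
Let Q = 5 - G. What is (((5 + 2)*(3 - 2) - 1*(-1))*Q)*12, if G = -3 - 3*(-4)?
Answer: -384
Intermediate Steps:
G = 9 (G = -3 + 12 = 9)
Q = -4 (Q = 5 - 1*9 = 5 - 9 = -4)
(((5 + 2)*(3 - 2) - 1*(-1))*Q)*12 = (((5 + 2)*(3 - 2) - 1*(-1))*(-4))*12 = ((7*1 + 1)*(-4))*12 = ((7 + 1)*(-4))*12 = (8*(-4))*12 = -32*12 = -384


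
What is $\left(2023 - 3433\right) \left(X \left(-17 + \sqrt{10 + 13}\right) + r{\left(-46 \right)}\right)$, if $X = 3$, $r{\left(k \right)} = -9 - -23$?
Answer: $52170 - 4230 \sqrt{23} \approx 31884.0$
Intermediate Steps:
$r{\left(k \right)} = 14$ ($r{\left(k \right)} = -9 + 23 = 14$)
$\left(2023 - 3433\right) \left(X \left(-17 + \sqrt{10 + 13}\right) + r{\left(-46 \right)}\right) = \left(2023 - 3433\right) \left(3 \left(-17 + \sqrt{10 + 13}\right) + 14\right) = - 1410 \left(3 \left(-17 + \sqrt{23}\right) + 14\right) = - 1410 \left(\left(-51 + 3 \sqrt{23}\right) + 14\right) = - 1410 \left(-37 + 3 \sqrt{23}\right) = 52170 - 4230 \sqrt{23}$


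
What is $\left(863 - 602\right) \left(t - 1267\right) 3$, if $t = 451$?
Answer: $-638928$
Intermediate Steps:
$\left(863 - 602\right) \left(t - 1267\right) 3 = \left(863 - 602\right) \left(451 - 1267\right) 3 = 261 \left(-816\right) 3 = \left(-212976\right) 3 = -638928$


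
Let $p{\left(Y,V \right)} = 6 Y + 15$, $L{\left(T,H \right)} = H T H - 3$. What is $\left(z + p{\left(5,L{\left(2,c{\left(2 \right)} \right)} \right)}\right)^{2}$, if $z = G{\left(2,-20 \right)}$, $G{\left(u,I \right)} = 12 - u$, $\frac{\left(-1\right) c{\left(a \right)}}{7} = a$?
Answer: $3025$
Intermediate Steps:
$c{\left(a \right)} = - 7 a$
$z = 10$ ($z = 12 - 2 = 10$)
$L{\left(T,H \right)} = -3 + T H^{2}$ ($L{\left(T,H \right)} = T H^{2} - 3 = -3 + T H^{2}$)
$p{\left(Y,V \right)} = 15 + 6 Y$
$\left(z + p{\left(5,L{\left(2,c{\left(2 \right)} \right)} \right)}\right)^{2} = \left(10 + \left(15 + 6 \cdot 5\right)\right)^{2} = \left(10 + \left(15 + 30\right)\right)^{2} = \left(10 + 45\right)^{2} = 55^{2} = 3025$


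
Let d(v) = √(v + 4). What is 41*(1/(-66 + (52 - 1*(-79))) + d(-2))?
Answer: 41/65 + 41*√2 ≈ 58.614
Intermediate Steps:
d(v) = √(4 + v)
41*(1/(-66 + (52 - 1*(-79))) + d(-2)) = 41*(1/(-66 + (52 - 1*(-79))) + √(4 - 2)) = 41*(1/(-66 + (52 + 79)) + √2) = 41*(1/(-66 + 131) + √2) = 41*(1/65 + √2) = 41/65 + 41*√2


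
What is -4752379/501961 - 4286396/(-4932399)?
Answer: -21289025804665/2475871934439 ≈ -8.5986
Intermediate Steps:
-4752379/501961 - 4286396/(-4932399) = -4752379*1/501961 - 4286396*(-1/4932399) = -4752379/501961 + 4286396/4932399 = -21289025804665/2475871934439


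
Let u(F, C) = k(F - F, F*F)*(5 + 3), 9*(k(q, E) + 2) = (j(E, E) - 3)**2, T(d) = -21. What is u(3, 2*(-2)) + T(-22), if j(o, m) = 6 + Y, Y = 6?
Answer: 35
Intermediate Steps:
j(o, m) = 12 (j(o, m) = 6 + 6 = 12)
k(q, E) = 7 (k(q, E) = -2 + (12 - 3)**2/9 = -2 + (1/9)*9**2 = -2 + (1/9)*81 = -2 + 9 = 7)
u(F, C) = 56 (u(F, C) = 7*(5 + 3) = 7*8 = 56)
u(3, 2*(-2)) + T(-22) = 56 - 21 = 35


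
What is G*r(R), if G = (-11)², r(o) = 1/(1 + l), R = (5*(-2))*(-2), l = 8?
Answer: 121/9 ≈ 13.444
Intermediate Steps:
R = 20 (R = -10*(-2) = 20)
r(o) = ⅑ (r(o) = 1/(1 + 8) = 1/9 = ⅑)
G = 121
G*r(R) = 121*(⅑) = 121/9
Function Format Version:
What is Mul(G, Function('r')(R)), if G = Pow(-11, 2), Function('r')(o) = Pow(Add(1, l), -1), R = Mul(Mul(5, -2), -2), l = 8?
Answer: Rational(121, 9) ≈ 13.444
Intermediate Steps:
R = 20 (R = Mul(-10, -2) = 20)
Function('r')(o) = Rational(1, 9) (Function('r')(o) = Pow(Add(1, 8), -1) = Pow(9, -1) = Rational(1, 9))
G = 121
Mul(G, Function('r')(R)) = Mul(121, Rational(1, 9)) = Rational(121, 9)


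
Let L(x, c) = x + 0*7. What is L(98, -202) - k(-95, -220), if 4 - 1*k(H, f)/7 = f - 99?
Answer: -2163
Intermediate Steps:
L(x, c) = x (L(x, c) = x + 0 = x)
k(H, f) = 721 - 7*f (k(H, f) = 28 - 7*(f - 99) = 28 - 7*(-99 + f) = 28 + (693 - 7*f) = 721 - 7*f)
L(98, -202) - k(-95, -220) = 98 - (721 - 7*(-220)) = 98 - (721 + 1540) = 98 - 1*2261 = 98 - 2261 = -2163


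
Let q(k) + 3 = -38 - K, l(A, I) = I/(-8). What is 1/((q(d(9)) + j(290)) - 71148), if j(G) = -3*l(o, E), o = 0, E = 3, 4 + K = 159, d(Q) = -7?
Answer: -8/570743 ≈ -1.4017e-5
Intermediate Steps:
K = 155 (K = -4 + 159 = 155)
l(A, I) = -I/8 (l(A, I) = I*(-1/8) = -I/8)
q(k) = -196 (q(k) = -3 + (-38 - 1*155) = -3 + (-38 - 155) = -3 - 193 = -196)
j(G) = 9/8 (j(G) = -(-3)*3/8 = -3*(-3/8) = 9/8)
1/((q(d(9)) + j(290)) - 71148) = 1/((-196 + 9/8) - 71148) = 1/(-1559/8 - 71148) = 1/(-570743/8) = -8/570743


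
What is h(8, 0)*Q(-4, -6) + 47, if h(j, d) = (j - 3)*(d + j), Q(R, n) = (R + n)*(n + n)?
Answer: 4847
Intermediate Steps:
Q(R, n) = 2*n*(R + n) (Q(R, n) = (R + n)*(2*n) = 2*n*(R + n))
h(j, d) = (-3 + j)*(d + j)
h(8, 0)*Q(-4, -6) + 47 = (8² - 3*0 - 3*8 + 0*8)*(2*(-6)*(-4 - 6)) + 47 = (64 + 0 - 24 + 0)*(2*(-6)*(-10)) + 47 = 40*120 + 47 = 4800 + 47 = 4847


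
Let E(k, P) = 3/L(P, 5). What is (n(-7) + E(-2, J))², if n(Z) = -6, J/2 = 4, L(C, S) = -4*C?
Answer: 38025/1024 ≈ 37.134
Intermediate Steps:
J = 8 (J = 2*4 = 8)
E(k, P) = -3/(4*P) (E(k, P) = 3/((-4*P)) = 3*(-1/(4*P)) = -3/(4*P))
(n(-7) + E(-2, J))² = (-6 - ¾/8)² = (-6 - ¾*⅛)² = (-6 - 3/32)² = (-195/32)² = 38025/1024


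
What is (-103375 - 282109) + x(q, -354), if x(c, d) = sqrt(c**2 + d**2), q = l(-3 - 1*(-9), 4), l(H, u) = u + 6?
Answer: -385484 + 2*sqrt(31354) ≈ -3.8513e+5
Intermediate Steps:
l(H, u) = 6 + u
q = 10 (q = 6 + 4 = 10)
(-103375 - 282109) + x(q, -354) = (-103375 - 282109) + sqrt(10**2 + (-354)**2) = -385484 + sqrt(100 + 125316) = -385484 + sqrt(125416) = -385484 + 2*sqrt(31354)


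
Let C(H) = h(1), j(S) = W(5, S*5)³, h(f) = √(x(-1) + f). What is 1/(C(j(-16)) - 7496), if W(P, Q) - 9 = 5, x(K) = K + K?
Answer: -7496/56190017 - I/56190017 ≈ -0.0001334 - 1.7797e-8*I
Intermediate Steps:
x(K) = 2*K
W(P, Q) = 14 (W(P, Q) = 9 + 5 = 14)
h(f) = √(-2 + f) (h(f) = √(2*(-1) + f) = √(-2 + f))
j(S) = 2744 (j(S) = 14³ = 2744)
C(H) = I (C(H) = √(-2 + 1) = √(-1) = I)
1/(C(j(-16)) - 7496) = 1/(I - 7496) = 1/(-7496 + I) = (-7496 - I)/56190017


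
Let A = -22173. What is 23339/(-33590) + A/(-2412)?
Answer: 114749567/13503180 ≈ 8.4980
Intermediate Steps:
23339/(-33590) + A/(-2412) = 23339/(-33590) - 22173/(-2412) = 23339*(-1/33590) - 22173*(-1/2412) = -23339/33590 + 7391/804 = 114749567/13503180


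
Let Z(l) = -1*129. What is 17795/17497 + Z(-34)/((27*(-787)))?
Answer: 126794356/123931251 ≈ 1.0231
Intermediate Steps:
Z(l) = -129
17795/17497 + Z(-34)/((27*(-787))) = 17795/17497 - 129/(27*(-787)) = 17795*(1/17497) - 129/(-21249) = 17795/17497 - 129*(-1/21249) = 17795/17497 + 43/7083 = 126794356/123931251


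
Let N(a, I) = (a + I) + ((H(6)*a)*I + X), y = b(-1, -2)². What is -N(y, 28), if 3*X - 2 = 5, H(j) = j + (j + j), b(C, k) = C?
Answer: -1606/3 ≈ -535.33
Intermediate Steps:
H(j) = 3*j (H(j) = j + 2*j = 3*j)
X = 7/3 (X = ⅔ + (⅓)*5 = ⅔ + 5/3 = 7/3 ≈ 2.3333)
y = 1 (y = (-1)² = 1)
N(a, I) = 7/3 + I + a + 18*I*a (N(a, I) = (a + I) + (((3*6)*a)*I + 7/3) = (I + a) + ((18*a)*I + 7/3) = (I + a) + (18*I*a + 7/3) = (I + a) + (7/3 + 18*I*a) = 7/3 + I + a + 18*I*a)
-N(y, 28) = -(7/3 + 28 + 1 + 18*28*1) = -(7/3 + 28 + 1 + 504) = -1*1606/3 = -1606/3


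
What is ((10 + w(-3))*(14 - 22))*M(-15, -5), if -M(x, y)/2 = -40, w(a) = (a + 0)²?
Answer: -12160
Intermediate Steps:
w(a) = a²
M(x, y) = 80 (M(x, y) = -2*(-40) = 80)
((10 + w(-3))*(14 - 22))*M(-15, -5) = ((10 + (-3)²)*(14 - 22))*80 = ((10 + 9)*(-8))*80 = (19*(-8))*80 = -152*80 = -12160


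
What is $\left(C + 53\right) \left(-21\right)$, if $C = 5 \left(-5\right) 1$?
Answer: $-588$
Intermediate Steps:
$C = -25$ ($C = \left(-25\right) 1 = -25$)
$\left(C + 53\right) \left(-21\right) = \left(-25 + 53\right) \left(-21\right) = 28 \left(-21\right) = -588$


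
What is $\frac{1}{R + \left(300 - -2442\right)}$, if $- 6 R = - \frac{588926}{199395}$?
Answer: $\frac{598185}{1640517733} \approx 0.00036463$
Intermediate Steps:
$R = \frac{294463}{598185}$ ($R = - \frac{\left(-588926\right) \frac{1}{199395}}{6} = \left(- \frac{1}{6}\right) \left(- \frac{588926}{199395}\right) = \frac{294463}{598185} \approx 0.49226$)
$\frac{1}{R + \left(300 - -2442\right)} = \frac{1}{\frac{294463}{598185} + \left(300 - -2442\right)} = \frac{1}{\frac{294463}{598185} + \left(300 + 2442\right)} = \frac{1}{\frac{294463}{598185} + 2742} = \frac{1}{\frac{1640517733}{598185}} = \frac{598185}{1640517733}$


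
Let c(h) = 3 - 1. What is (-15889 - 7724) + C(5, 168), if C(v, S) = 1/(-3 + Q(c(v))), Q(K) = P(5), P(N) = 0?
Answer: -70840/3 ≈ -23613.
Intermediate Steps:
c(h) = 2
Q(K) = 0
C(v, S) = -⅓ (C(v, S) = 1/(-3 + 0) = 1/(-3) = -⅓)
(-15889 - 7724) + C(5, 168) = (-15889 - 7724) - ⅓ = -23613 - ⅓ = -70840/3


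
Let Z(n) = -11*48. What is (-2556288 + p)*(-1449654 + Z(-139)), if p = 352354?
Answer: 3196105415988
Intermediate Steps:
Z(n) = -528
(-2556288 + p)*(-1449654 + Z(-139)) = (-2556288 + 352354)*(-1449654 - 528) = -2203934*(-1450182) = 3196105415988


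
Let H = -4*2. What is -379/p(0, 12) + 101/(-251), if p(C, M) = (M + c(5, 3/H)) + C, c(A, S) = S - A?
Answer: -766385/13303 ≈ -57.610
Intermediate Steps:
H = -8
p(C, M) = -43/8 + C + M (p(C, M) = (M + (3/(-8) - 1*5)) + C = (M + (3*(-⅛) - 5)) + C = (M + (-3/8 - 5)) + C = (M - 43/8) + C = (-43/8 + M) + C = -43/8 + C + M)
-379/p(0, 12) + 101/(-251) = -379/(-43/8 + 0 + 12) + 101/(-251) = -379/53/8 + 101*(-1/251) = -379*8/53 - 101/251 = -3032/53 - 101/251 = -766385/13303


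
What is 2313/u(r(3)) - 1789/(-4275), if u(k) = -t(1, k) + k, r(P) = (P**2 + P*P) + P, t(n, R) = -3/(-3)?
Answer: 1984771/17100 ≈ 116.07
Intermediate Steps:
t(n, R) = 1 (t(n, R) = -3*(-1/3) = 1)
r(P) = P + 2*P**2 (r(P) = (P**2 + P**2) + P = 2*P**2 + P = P + 2*P**2)
u(k) = -1 + k (u(k) = -1*1 + k = -1 + k)
2313/u(r(3)) - 1789/(-4275) = 2313/(-1 + 3*(1 + 2*3)) - 1789/(-4275) = 2313/(-1 + 3*(1 + 6)) - 1789*(-1/4275) = 2313/(-1 + 3*7) + 1789/4275 = 2313/(-1 + 21) + 1789/4275 = 2313/20 + 1789/4275 = 1984771/17100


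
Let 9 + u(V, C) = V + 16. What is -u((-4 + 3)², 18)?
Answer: -8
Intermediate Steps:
u(V, C) = 7 + V (u(V, C) = -9 + (V + 16) = -9 + (16 + V) = 7 + V)
-u((-4 + 3)², 18) = -(7 + (-4 + 3)²) = -(7 + (-1)²) = -(7 + 1) = -1*8 = -8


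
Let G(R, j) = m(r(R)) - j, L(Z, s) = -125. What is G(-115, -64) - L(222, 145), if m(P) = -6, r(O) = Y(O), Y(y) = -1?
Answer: 183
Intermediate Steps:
r(O) = -1
G(R, j) = -6 - j
G(-115, -64) - L(222, 145) = (-6 - 1*(-64)) - 1*(-125) = (-6 + 64) + 125 = 58 + 125 = 183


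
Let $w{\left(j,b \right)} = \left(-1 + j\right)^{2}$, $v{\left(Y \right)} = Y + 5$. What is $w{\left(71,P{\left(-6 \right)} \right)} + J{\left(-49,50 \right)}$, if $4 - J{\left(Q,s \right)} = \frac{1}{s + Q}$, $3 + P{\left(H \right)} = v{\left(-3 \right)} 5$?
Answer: $4903$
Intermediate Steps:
$v{\left(Y \right)} = 5 + Y$
$P{\left(H \right)} = 7$ ($P{\left(H \right)} = -3 + \left(5 - 3\right) 5 = -3 + 2 \cdot 5 = -3 + 10 = 7$)
$J{\left(Q,s \right)} = 4 - \frac{1}{Q + s}$ ($J{\left(Q,s \right)} = 4 - \frac{1}{s + Q} = 4 - \frac{1}{Q + s}$)
$w{\left(71,P{\left(-6 \right)} \right)} + J{\left(-49,50 \right)} = \left(-1 + 71\right)^{2} + \frac{-1 + 4 \left(-49\right) + 4 \cdot 50}{-49 + 50} = 70^{2} + \frac{-1 - 196 + 200}{1} = 4900 + 1 \cdot 3 = 4900 + 3 = 4903$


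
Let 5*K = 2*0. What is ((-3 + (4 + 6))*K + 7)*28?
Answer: 196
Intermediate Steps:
K = 0 (K = (2*0)/5 = (⅕)*0 = 0)
((-3 + (4 + 6))*K + 7)*28 = ((-3 + (4 + 6))*0 + 7)*28 = ((-3 + 10)*0 + 7)*28 = (7*0 + 7)*28 = (0 + 7)*28 = 7*28 = 196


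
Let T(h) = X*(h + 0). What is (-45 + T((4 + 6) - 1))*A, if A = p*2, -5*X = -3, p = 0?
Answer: 0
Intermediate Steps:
X = 3/5 (X = -1/5*(-3) = 3/5 ≈ 0.60000)
A = 0 (A = 0*2 = 0)
T(h) = 3*h/5 (T(h) = 3*(h + 0)/5 = 3*h/5)
(-45 + T((4 + 6) - 1))*A = (-45 + 3*((4 + 6) - 1)/5)*0 = (-45 + 3*(10 - 1)/5)*0 = (-45 + (3/5)*9)*0 = (-45 + 27/5)*0 = -198/5*0 = 0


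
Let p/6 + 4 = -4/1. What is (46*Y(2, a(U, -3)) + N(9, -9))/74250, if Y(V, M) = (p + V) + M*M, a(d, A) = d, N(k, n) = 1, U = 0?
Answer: -47/1650 ≈ -0.028485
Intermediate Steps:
p = -48 (p = -24 + 6*(-4/1) = -24 + 6*(-4*1) = -24 + 6*(-4) = -24 - 24 = -48)
Y(V, M) = -48 + V + M**2 (Y(V, M) = (-48 + V) + M*M = (-48 + V) + M**2 = -48 + V + M**2)
(46*Y(2, a(U, -3)) + N(9, -9))/74250 = (46*(-48 + 2 + 0**2) + 1)/74250 = (46*(-48 + 2 + 0) + 1)*(1/74250) = (46*(-46) + 1)*(1/74250) = (-2116 + 1)*(1/74250) = -2115*1/74250 = -47/1650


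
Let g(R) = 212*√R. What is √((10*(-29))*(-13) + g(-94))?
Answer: √(3770 + 212*I*√94) ≈ 63.498 + 16.185*I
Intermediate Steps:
√((10*(-29))*(-13) + g(-94)) = √((10*(-29))*(-13) + 212*√(-94)) = √(-290*(-13) + 212*(I*√94)) = √(3770 + 212*I*√94)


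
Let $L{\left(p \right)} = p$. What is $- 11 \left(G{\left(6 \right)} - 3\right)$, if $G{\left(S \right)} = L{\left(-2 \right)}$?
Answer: $55$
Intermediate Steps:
$G{\left(S \right)} = -2$
$- 11 \left(G{\left(6 \right)} - 3\right) = - 11 \left(-2 - 3\right) = \left(-11\right) \left(-5\right) = 55$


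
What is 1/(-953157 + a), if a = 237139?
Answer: -1/716018 ≈ -1.3966e-6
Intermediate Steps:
1/(-953157 + a) = 1/(-953157 + 237139) = 1/(-716018) = -1/716018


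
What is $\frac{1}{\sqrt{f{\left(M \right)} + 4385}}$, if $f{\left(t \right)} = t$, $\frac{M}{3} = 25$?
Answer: $\frac{\sqrt{1115}}{2230} \approx 0.014974$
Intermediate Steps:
$M = 75$ ($M = 3 \cdot 25 = 75$)
$\frac{1}{\sqrt{f{\left(M \right)} + 4385}} = \frac{1}{\sqrt{75 + 4385}} = \frac{1}{\sqrt{4460}} = \frac{1}{2 \sqrt{1115}} = \frac{\sqrt{1115}}{2230}$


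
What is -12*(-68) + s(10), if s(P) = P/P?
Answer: 817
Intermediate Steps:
s(P) = 1
-12*(-68) + s(10) = -12*(-68) + 1 = 816 + 1 = 817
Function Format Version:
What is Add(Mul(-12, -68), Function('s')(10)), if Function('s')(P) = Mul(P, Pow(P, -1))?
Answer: 817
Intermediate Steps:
Function('s')(P) = 1
Add(Mul(-12, -68), Function('s')(10)) = Add(Mul(-12, -68), 1) = Add(816, 1) = 817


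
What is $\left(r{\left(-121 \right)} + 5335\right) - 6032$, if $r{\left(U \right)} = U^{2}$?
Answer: $13944$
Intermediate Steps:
$\left(r{\left(-121 \right)} + 5335\right) - 6032 = \left(\left(-121\right)^{2} + 5335\right) - 6032 = \left(14641 + 5335\right) - 6032 = 19976 - 6032 = 13944$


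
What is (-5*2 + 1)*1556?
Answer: -14004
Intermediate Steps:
(-5*2 + 1)*1556 = (-10 + 1)*1556 = -9*1556 = -14004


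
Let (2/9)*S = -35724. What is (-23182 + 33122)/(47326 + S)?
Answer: -2485/28358 ≈ -0.087630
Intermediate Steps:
S = -160758 (S = (9/2)*(-35724) = -160758)
(-23182 + 33122)/(47326 + S) = (-23182 + 33122)/(47326 - 160758) = 9940/(-113432) = 9940*(-1/113432) = -2485/28358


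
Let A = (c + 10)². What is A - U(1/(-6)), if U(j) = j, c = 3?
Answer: 1015/6 ≈ 169.17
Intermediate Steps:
A = 169 (A = (3 + 10)² = 13² = 169)
A - U(1/(-6)) = 169 - 1/(-6) = 169 - 1*(-⅙) = 169 + ⅙ = 1015/6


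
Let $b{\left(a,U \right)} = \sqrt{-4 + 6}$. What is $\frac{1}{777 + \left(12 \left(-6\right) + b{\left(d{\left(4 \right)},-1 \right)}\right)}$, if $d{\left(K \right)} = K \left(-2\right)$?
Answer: $\frac{705}{497023} - \frac{\sqrt{2}}{497023} \approx 0.0014156$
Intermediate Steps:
$d{\left(K \right)} = - 2 K$
$b{\left(a,U \right)} = \sqrt{2}$
$\frac{1}{777 + \left(12 \left(-6\right) + b{\left(d{\left(4 \right)},-1 \right)}\right)} = \frac{1}{777 + \left(12 \left(-6\right) + \sqrt{2}\right)} = \frac{1}{777 - \left(72 - \sqrt{2}\right)} = \frac{1}{705 + \sqrt{2}}$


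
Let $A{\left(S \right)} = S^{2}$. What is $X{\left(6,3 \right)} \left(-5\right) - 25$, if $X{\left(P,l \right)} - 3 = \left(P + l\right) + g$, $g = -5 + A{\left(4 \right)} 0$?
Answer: $-60$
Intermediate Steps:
$g = -5$ ($g = -5 + 4^{2} \cdot 0 = -5 + 16 \cdot 0 = -5 + 0 = -5$)
$X{\left(P,l \right)} = -2 + P + l$ ($X{\left(P,l \right)} = 3 - \left(5 - P - l\right) = 3 + \left(-5 + P + l\right) = -2 + P + l$)
$X{\left(6,3 \right)} \left(-5\right) - 25 = \left(-2 + 6 + 3\right) \left(-5\right) - 25 = 7 \left(-5\right) - 25 = -35 - 25 = -60$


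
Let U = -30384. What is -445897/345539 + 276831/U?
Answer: -12133782373/1166539664 ≈ -10.402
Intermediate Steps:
-445897/345539 + 276831/U = -445897/345539 + 276831/(-30384) = -445897*1/345539 + 276831*(-1/30384) = -445897/345539 - 30759/3376 = -12133782373/1166539664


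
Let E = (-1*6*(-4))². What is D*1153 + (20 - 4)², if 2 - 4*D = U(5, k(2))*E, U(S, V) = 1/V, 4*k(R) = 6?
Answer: -219711/2 ≈ -1.0986e+5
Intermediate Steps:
k(R) = 3/2 (k(R) = (¼)*6 = 3/2)
E = 576 (E = (-6*(-4))² = (-1*(-24))² = 24² = 576)
D = -191/2 (D = ½ - 576/(4*3/2) = ½ - 576/6 = ½ - ¼*384 = ½ - 96 = -191/2 ≈ -95.500)
D*1153 + (20 - 4)² = -191/2*1153 + (20 - 4)² = -220223/2 + 16² = -220223/2 + 256 = -219711/2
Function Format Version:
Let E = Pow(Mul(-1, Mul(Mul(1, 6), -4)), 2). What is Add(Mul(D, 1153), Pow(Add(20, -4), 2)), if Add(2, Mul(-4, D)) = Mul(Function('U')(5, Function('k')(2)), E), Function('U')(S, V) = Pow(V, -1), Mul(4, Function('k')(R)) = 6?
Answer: Rational(-219711, 2) ≈ -1.0986e+5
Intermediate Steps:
Function('k')(R) = Rational(3, 2) (Function('k')(R) = Mul(Rational(1, 4), 6) = Rational(3, 2))
E = 576 (E = Pow(Mul(-1, Mul(6, -4)), 2) = Pow(Mul(-1, -24), 2) = Pow(24, 2) = 576)
D = Rational(-191, 2) (D = Add(Rational(1, 2), Mul(Rational(-1, 4), Mul(Pow(Rational(3, 2), -1), 576))) = Add(Rational(1, 2), Mul(Rational(-1, 4), Mul(Rational(2, 3), 576))) = Add(Rational(1, 2), Mul(Rational(-1, 4), 384)) = Add(Rational(1, 2), -96) = Rational(-191, 2) ≈ -95.500)
Add(Mul(D, 1153), Pow(Add(20, -4), 2)) = Add(Mul(Rational(-191, 2), 1153), Pow(Add(20, -4), 2)) = Add(Rational(-220223, 2), Pow(16, 2)) = Add(Rational(-220223, 2), 256) = Rational(-219711, 2)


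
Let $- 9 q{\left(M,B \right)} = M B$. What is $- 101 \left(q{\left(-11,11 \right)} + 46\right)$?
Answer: $- \frac{54035}{9} \approx -6003.9$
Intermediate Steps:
$q{\left(M,B \right)} = - \frac{B M}{9}$ ($q{\left(M,B \right)} = - \frac{M B}{9} = - \frac{B M}{9}$)
$- 101 \left(q{\left(-11,11 \right)} + 46\right) = - 101 \left(\left(- \frac{1}{9}\right) 11 \left(-11\right) + 46\right) = - 101 \left(\frac{121}{9} + 46\right) = \left(-101\right) \frac{535}{9} = - \frac{54035}{9}$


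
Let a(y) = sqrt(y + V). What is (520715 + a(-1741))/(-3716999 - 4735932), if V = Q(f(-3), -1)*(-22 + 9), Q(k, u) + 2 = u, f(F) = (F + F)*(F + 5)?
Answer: -520715/8452931 - I*sqrt(1702)/8452931 ≈ -0.061602 - 4.8806e-6*I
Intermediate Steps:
f(F) = 2*F*(5 + F) (f(F) = (2*F)*(5 + F) = 2*F*(5 + F))
Q(k, u) = -2 + u
V = 39 (V = (-2 - 1)*(-22 + 9) = -3*(-13) = 39)
a(y) = sqrt(39 + y) (a(y) = sqrt(y + 39) = sqrt(39 + y))
(520715 + a(-1741))/(-3716999 - 4735932) = (520715 + sqrt(39 - 1741))/(-3716999 - 4735932) = (520715 + sqrt(-1702))/(-8452931) = (520715 + I*sqrt(1702))*(-1/8452931) = -520715/8452931 - I*sqrt(1702)/8452931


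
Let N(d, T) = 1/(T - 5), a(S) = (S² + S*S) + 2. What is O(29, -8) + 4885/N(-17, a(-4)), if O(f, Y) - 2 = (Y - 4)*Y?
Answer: 141763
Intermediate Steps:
a(S) = 2 + 2*S² (a(S) = (S² + S²) + 2 = 2*S² + 2 = 2 + 2*S²)
O(f, Y) = 2 + Y*(-4 + Y) (O(f, Y) = 2 + (Y - 4)*Y = 2 + (-4 + Y)*Y = 2 + Y*(-4 + Y))
N(d, T) = 1/(-5 + T)
O(29, -8) + 4885/N(-17, a(-4)) = (2 + (-8)² - 4*(-8)) + 4885/(1/(-5 + (2 + 2*(-4)²))) = (2 + 64 + 32) + 4885/(1/(-5 + (2 + 2*16))) = 98 + 4885/(1/(-5 + (2 + 32))) = 98 + 4885/(1/(-5 + 34)) = 98 + 4885/(1/29) = 98 + 4885*29 = 98 + 141665 = 141763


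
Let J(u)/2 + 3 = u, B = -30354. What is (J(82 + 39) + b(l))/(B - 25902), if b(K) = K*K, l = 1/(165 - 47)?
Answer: -1095355/261102848 ≈ -0.0041951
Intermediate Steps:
J(u) = -6 + 2*u
l = 1/118 ≈ 0.0084746
b(K) = K**2
(J(82 + 39) + b(l))/(B - 25902) = ((-6 + 2*(82 + 39)) + (1/118)**2)/(-30354 - 25902) = ((-6 + 2*121) + 1/13924)/(-56256) = ((-6 + 242) + 1/13924)*(-1/56256) = (236 + 1/13924)*(-1/56256) = (3286065/13924)*(-1/56256) = -1095355/261102848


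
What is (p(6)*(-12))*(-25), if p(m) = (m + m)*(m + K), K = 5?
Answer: 39600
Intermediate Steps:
p(m) = 2*m*(5 + m) (p(m) = (m + m)*(m + 5) = (2*m)*(5 + m) = 2*m*(5 + m))
(p(6)*(-12))*(-25) = ((2*6*(5 + 6))*(-12))*(-25) = ((2*6*11)*(-12))*(-25) = (132*(-12))*(-25) = -1584*(-25) = 39600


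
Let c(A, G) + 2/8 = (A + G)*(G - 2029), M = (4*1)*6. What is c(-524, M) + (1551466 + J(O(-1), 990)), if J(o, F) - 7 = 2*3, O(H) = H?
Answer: 10215915/4 ≈ 2.5540e+6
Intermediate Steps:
M = 24 (M = 4*6 = 24)
J(o, F) = 13 (J(o, F) = 7 + 2*3 = 7 + 6 = 13)
c(A, G) = -¼ + (-2029 + G)*(A + G) (c(A, G) = -¼ + (A + G)*(G - 2029) = -¼ + (A + G)*(-2029 + G) = -¼ + (-2029 + G)*(A + G))
c(-524, M) + (1551466 + J(O(-1), 990)) = (-¼ + 24² - 2029*(-524) - 2029*24 - 524*24) + (1551466 + 13) = (-¼ + 576 + 1063196 - 48696 - 12576) + 1551479 = 4009999/4 + 1551479 = 10215915/4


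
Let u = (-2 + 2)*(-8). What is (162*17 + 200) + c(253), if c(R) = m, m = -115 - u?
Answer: 2839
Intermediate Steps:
u = 0 (u = 0*(-8) = 0)
m = -115 (m = -115 - 1*0 = -115 + 0 = -115)
c(R) = -115
(162*17 + 200) + c(253) = (162*17 + 200) - 115 = (2754 + 200) - 115 = 2954 - 115 = 2839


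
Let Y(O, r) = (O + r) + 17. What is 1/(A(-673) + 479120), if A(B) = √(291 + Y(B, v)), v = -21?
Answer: 239560/114777987393 - I*√386/229555974786 ≈ 2.0872e-6 - 8.5586e-11*I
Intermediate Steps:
Y(O, r) = 17 + O + r
A(B) = √(287 + B) (A(B) = √(291 + (17 + B - 21)) = √(291 + (-4 + B)) = √(287 + B))
1/(A(-673) + 479120) = 1/(√(287 - 673) + 479120) = 1/(√(-386) + 479120) = 1/(I*√386 + 479120) = 1/(479120 + I*√386)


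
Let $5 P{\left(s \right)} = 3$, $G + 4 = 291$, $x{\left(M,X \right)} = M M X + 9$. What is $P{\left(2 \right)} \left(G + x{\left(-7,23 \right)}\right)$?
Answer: $\frac{4269}{5} \approx 853.8$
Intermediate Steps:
$x{\left(M,X \right)} = 9 + X M^{2}$ ($x{\left(M,X \right)} = M^{2} X + 9 = X M^{2} + 9 = 9 + X M^{2}$)
$G = 287$ ($G = -4 + 291 = 287$)
$P{\left(s \right)} = \frac{3}{5}$ ($P{\left(s \right)} = \frac{1}{5} \cdot 3 = \frac{3}{5}$)
$P{\left(2 \right)} \left(G + x{\left(-7,23 \right)}\right) = \frac{3 \left(287 + \left(9 + 23 \left(-7\right)^{2}\right)\right)}{5} = \frac{3 \left(287 + \left(9 + 23 \cdot 49\right)\right)}{5} = \frac{3 \left(287 + \left(9 + 1127\right)\right)}{5} = \frac{3 \left(287 + 1136\right)}{5} = \frac{3}{5} \cdot 1423 = \frac{4269}{5}$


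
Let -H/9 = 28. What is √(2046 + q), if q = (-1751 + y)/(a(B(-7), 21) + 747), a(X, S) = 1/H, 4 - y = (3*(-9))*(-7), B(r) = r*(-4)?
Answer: √598421861598/17113 ≈ 45.204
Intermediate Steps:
B(r) = -4*r
H = -252 (H = -9*28 = -252)
y = -185 (y = 4 - 3*(-9)*(-7) = 4 - (-27)*(-7) = 4 - 1*189 = 4 - 189 = -185)
a(X, S) = -1/252 (a(X, S) = 1/(-252) = -1/252)
q = -44352/17113 (q = (-1751 - 185)/(-1/252 + 747) = -1936/188243/252 = -1936*252/188243 = -44352/17113 ≈ -2.5917)
√(2046 + q) = √(2046 - 44352/17113) = √(34968846/17113) = √598421861598/17113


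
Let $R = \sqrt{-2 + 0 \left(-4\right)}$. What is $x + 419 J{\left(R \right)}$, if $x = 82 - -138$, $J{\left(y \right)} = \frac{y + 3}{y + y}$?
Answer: $\frac{859}{2} - \frac{1257 i \sqrt{2}}{4} \approx 429.5 - 444.42 i$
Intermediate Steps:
$R = i \sqrt{2}$ ($R = \sqrt{-2 + 0} = \sqrt{-2} = i \sqrt{2} \approx 1.4142 i$)
$J{\left(y \right)} = \frac{3 + y}{2 y}$
$x = 220$ ($x = 82 + 138 = 220$)
$x + 419 J{\left(R \right)} = 220 + 419 \frac{3 + i \sqrt{2}}{2 i \sqrt{2}} = 220 + 419 \frac{- \frac{i \sqrt{2}}{2} \left(3 + i \sqrt{2}\right)}{2} = 220 + 419 \left(- \frac{i \sqrt{2} \left(3 + i \sqrt{2}\right)}{4}\right) = 220 - \frac{419 i \sqrt{2} \left(3 + i \sqrt{2}\right)}{4}$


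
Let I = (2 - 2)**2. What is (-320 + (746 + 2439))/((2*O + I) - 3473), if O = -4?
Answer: -2865/3481 ≈ -0.82304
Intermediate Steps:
I = 0 (I = 0**2 = 0)
(-320 + (746 + 2439))/((2*O + I) - 3473) = (-320 + (746 + 2439))/((2*(-4) + 0) - 3473) = (-320 + 3185)/((-8 + 0) - 3473) = 2865/(-8 - 3473) = 2865/(-3481) = 2865*(-1/3481) = -2865/3481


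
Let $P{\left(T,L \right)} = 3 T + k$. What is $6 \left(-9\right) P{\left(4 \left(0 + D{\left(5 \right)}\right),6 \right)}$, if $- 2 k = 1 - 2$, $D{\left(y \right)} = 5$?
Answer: $-3267$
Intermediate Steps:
$k = \frac{1}{2}$ ($k = - \frac{1 - 2}{2} = \left(- \frac{1}{2}\right) \left(-1\right) = \frac{1}{2} \approx 0.5$)
$P{\left(T,L \right)} = \frac{1}{2} + 3 T$ ($P{\left(T,L \right)} = 3 T + \frac{1}{2} = \frac{1}{2} + 3 T$)
$6 \left(-9\right) P{\left(4 \left(0 + D{\left(5 \right)}\right),6 \right)} = 6 \left(-9\right) \left(\frac{1}{2} + 3 \cdot 4 \left(0 + 5\right)\right) = - 54 \left(\frac{1}{2} + 3 \cdot 4 \cdot 5\right) = - 54 \left(\frac{1}{2} + 3 \cdot 20\right) = - 54 \left(\frac{1}{2} + 60\right) = \left(-54\right) \frac{121}{2} = -3267$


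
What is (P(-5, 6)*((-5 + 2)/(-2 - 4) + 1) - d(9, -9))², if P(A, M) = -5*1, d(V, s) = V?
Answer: 1089/4 ≈ 272.25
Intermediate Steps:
P(A, M) = -5
(P(-5, 6)*((-5 + 2)/(-2 - 4) + 1) - d(9, -9))² = (-5*((-5 + 2)/(-2 - 4) + 1) - 1*9)² = (-5*(-3/(-6) + 1) - 9)² = (-5*(-3*(-⅙) + 1) - 9)² = (-5*(½ + 1) - 9)² = (-5*3/2 - 9)² = (-15/2 - 9)² = (-33/2)² = 1089/4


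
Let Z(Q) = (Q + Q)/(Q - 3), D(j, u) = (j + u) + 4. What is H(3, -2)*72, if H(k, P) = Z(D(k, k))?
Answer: 1440/7 ≈ 205.71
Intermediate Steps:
D(j, u) = 4 + j + u
Z(Q) = 2*Q/(-3 + Q) (Z(Q) = (2*Q)/(-3 + Q) = 2*Q/(-3 + Q))
H(k, P) = 2*(4 + 2*k)/(1 + 2*k) (H(k, P) = 2*(4 + k + k)/(-3 + (4 + k + k)) = 2*(4 + 2*k)/(-3 + (4 + 2*k)) = 2*(4 + 2*k)/(1 + 2*k))
H(3, -2)*72 = (4*(2 + 3)/(1 + 2*3))*72 = (4*5/(1 + 6))*72 = (4*5/7)*72 = (4*(⅐)*5)*72 = (20/7)*72 = 1440/7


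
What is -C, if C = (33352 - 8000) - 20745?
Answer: -4607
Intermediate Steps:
C = 4607 (C = 25352 - 20745 = 4607)
-C = -1*4607 = -4607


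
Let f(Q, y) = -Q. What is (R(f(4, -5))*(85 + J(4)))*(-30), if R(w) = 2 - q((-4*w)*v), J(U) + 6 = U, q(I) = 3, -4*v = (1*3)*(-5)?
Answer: 2490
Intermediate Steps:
v = 15/4 (v = -1*3*(-5)/4 = -3*(-5)/4 = -¼*(-15) = 15/4 ≈ 3.7500)
J(U) = -6 + U
R(w) = -1 (R(w) = 2 - 1*3 = 2 - 3 = -1)
(R(f(4, -5))*(85 + J(4)))*(-30) = -(85 + (-6 + 4))*(-30) = -(85 - 2)*(-30) = -1*83*(-30) = -83*(-30) = 2490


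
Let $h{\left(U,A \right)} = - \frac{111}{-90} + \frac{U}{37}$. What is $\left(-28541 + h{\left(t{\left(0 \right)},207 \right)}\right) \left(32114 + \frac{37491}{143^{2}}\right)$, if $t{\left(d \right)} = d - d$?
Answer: $- \frac{43253334283897}{47190} \approx -9.1658 \cdot 10^{8}$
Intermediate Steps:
$t{\left(d \right)} = 0$
$h{\left(U,A \right)} = \frac{37}{30} + \frac{U}{37}$ ($h{\left(U,A \right)} = \left(-111\right) \left(- \frac{1}{90}\right) + U \frac{1}{37} = \frac{37}{30} + \frac{U}{37}$)
$\left(-28541 + h{\left(t{\left(0 \right)},207 \right)}\right) \left(32114 + \frac{37491}{143^{2}}\right) = \left(-28541 + \left(\frac{37}{30} + \frac{1}{37} \cdot 0\right)\right) \left(32114 + \frac{37491}{143^{2}}\right) = \left(-28541 + \left(\frac{37}{30} + 0\right)\right) \left(32114 + \frac{37491}{20449}\right) = \left(-28541 + \frac{37}{30}\right) \left(32114 + 37491 \cdot \frac{1}{20449}\right) = - \frac{856193 \left(32114 + \frac{37491}{20449}\right)}{30} = \left(- \frac{856193}{30}\right) \frac{656736677}{20449} = - \frac{43253334283897}{47190}$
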